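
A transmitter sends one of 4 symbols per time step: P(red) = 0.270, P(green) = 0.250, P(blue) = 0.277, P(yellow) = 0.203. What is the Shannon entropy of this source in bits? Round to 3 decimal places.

H = −Σ pᵢ log₂ pᵢ.
−0.270·log₂(0.270) = 0.5100
−0.250·log₂(0.250) = 0.5000
−0.277·log₂(0.277) = 0.5130
−0.203·log₂(0.203) = 0.4670
Sum ≈ 1.9900 → 1.990 bits.

1.990 bits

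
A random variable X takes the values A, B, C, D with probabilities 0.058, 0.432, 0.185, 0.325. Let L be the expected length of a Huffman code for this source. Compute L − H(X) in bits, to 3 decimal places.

Entropy H = −Σ p log₂ p ≈ 1.7387 bits.
Huffman merges: 29/500+37/200→243/1000; 243/1000+13/40→71/125; 54/125+71/125→1. L = 1811/1000 ≈ 1.8110.
L − H = 1.8110 − 1.7387 = 0.072 bits.

0.072 bits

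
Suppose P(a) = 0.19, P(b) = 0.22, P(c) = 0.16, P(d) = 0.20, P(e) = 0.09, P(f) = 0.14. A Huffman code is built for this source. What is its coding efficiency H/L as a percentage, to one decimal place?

Entropy H = −Σ p log₂ p ≈ 2.5330 bits.
Huffman merges: 9/100+7/50→23/100; 4/25+19/100→7/20; 1/5+11/50→21/50; 23/100+7/20→29/50; 21/50+29/50→1. L = 129/50 ≈ 2.5800.
Efficiency = H/L = 2.5330/2.5800 = 98.2%.

98.2%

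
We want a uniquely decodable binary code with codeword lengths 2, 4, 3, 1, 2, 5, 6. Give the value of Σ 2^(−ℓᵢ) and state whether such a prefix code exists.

With common denominator 2^6 = 64: Σ 2^(−ℓᵢ) = 16/64 + 4/64 + 8/64 + 32/64 + 16/64 + 2/64 + 1/64 = 79/64 = 1.234375.
Kraft's inequality requires Σ ≤ 1; here Σ = 1.234375 > 1, so no such prefix code exists.

1.234375; no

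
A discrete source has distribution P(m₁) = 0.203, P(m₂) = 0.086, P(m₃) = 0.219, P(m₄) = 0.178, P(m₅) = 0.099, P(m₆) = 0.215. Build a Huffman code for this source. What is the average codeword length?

Repeatedly combine the two least-probable nodes; the expected code length is the sum of the merged weights.
merge 43/500 + 99/1000 → 37/200
merge 89/500 + 37/200 → 363/1000
merge 203/1000 + 43/200 → 209/500
merge 219/1000 + 363/1000 → 291/500
merge 209/500 + 291/500 → 1
L = 37/200 + 363/1000 + 209/500 + 291/500 + 1 = 637/250 = 2.548 bits/symbol.

2.548 bits/symbol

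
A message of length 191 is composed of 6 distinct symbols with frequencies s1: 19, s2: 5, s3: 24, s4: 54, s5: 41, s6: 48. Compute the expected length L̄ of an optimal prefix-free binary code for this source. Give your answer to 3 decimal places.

2.377 bits/symbol

Probabilities are the counts divided by 191.
Repeatedly combine the two least-probable nodes; the expected code length is the sum of the merged weights.
merge 5/191 + 19/191 → 24/191
merge 24/191 + 24/191 → 48/191
merge 41/191 + 48/191 → 89/191
merge 48/191 + 54/191 → 102/191
merge 89/191 + 102/191 → 1
L = 24/191 + 48/191 + 89/191 + 102/191 + 1 = 454/191 ≈ 2.377 bits/symbol.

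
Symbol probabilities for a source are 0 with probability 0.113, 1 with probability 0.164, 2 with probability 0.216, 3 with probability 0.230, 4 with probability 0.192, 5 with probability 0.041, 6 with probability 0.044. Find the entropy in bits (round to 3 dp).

H = −Σ pᵢ log₂ pᵢ.
−0.113·log₂(0.113) = 0.3555
−0.164·log₂(0.164) = 0.4278
−0.216·log₂(0.216) = 0.4776
−0.230·log₂(0.230) = 0.4877
−0.192·log₂(0.192) = 0.4571
−0.041·log₂(0.041) = 0.1889
−0.044·log₂(0.044) = 0.1983
Sum ≈ 2.5928 → 2.593 bits.

2.593 bits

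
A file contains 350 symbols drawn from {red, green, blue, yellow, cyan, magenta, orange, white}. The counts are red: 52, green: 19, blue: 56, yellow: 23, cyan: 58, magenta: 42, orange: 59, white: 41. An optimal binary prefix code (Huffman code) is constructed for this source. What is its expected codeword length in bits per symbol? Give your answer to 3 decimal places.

Probabilities are the counts divided by 350.
Repeatedly combine the two least-probable nodes; the expected code length is the sum of the merged weights.
merge 19/350 + 23/350 → 3/25
merge 41/350 + 3/25 → 83/350
merge 3/25 + 26/175 → 47/175
merge 4/25 + 29/175 → 57/175
merge 59/350 + 83/350 → 71/175
merge 47/175 + 57/175 → 104/175
merge 71/175 + 104/175 → 1
L = 3/25 + 83/350 + 47/175 + 57/175 + 71/175 + 104/175 + 1 = 1033/350 ≈ 2.951 bits/symbol.

2.951 bits/symbol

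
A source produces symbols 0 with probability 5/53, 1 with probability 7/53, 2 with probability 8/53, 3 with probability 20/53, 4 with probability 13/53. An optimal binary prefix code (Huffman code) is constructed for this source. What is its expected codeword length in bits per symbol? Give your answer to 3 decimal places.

2.226 bits/symbol

Repeatedly combine the two least-probable nodes; the expected code length is the sum of the merged weights.
merge 5/53 + 7/53 → 12/53
merge 8/53 + 12/53 → 20/53
merge 13/53 + 20/53 → 33/53
merge 20/53 + 33/53 → 1
L = 12/53 + 20/53 + 33/53 + 1 = 118/53 ≈ 2.226 bits/symbol.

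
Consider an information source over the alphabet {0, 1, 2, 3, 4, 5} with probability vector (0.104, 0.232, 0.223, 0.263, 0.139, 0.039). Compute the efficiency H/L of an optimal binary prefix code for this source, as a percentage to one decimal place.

Entropy H = −Σ p log₂ p ≈ 2.3964 bits.
Huffman merges: 39/1000+13/125→143/1000; 139/1000+143/1000→141/500; 223/1000+29/125→91/200; 263/1000+141/500→109/200; 91/200+109/200→1. L = 97/40 ≈ 2.4250.
Efficiency = H/L = 2.3964/2.4250 = 98.8%.

98.8%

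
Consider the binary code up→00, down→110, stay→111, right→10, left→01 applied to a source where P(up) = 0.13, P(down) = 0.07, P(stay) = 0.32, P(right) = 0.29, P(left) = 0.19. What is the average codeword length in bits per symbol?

L̄ = Σ pᵢ·ℓᵢ = 0.13·2 + 0.07·3 + 0.32·3 + 0.29·2 + 0.19·2 = 2.39 bits/symbol.

2.39 bits/symbol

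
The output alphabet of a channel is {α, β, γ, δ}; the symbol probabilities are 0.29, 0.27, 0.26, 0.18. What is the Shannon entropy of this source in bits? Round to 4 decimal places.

1.9785 bits

H = −Σ pᵢ log₂ pᵢ.
−0.29·log₂(0.29) = 0.5179
−0.27·log₂(0.27) = 0.5100
−0.26·log₂(0.26) = 0.5053
−0.18·log₂(0.18) = 0.4453
Sum ≈ 1.9785 → 1.9785 bits.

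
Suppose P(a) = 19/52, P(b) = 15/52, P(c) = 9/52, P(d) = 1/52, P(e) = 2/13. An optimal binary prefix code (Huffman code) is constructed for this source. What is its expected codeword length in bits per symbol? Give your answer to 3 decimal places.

2.154 bits/symbol

Repeatedly combine the two least-probable nodes; the expected code length is the sum of the merged weights.
merge 1/52 + 2/13 → 9/52
merge 9/52 + 9/52 → 9/26
merge 15/52 + 9/26 → 33/52
merge 19/52 + 33/52 → 1
L = 9/52 + 9/26 + 33/52 + 1 = 28/13 ≈ 2.154 bits/symbol.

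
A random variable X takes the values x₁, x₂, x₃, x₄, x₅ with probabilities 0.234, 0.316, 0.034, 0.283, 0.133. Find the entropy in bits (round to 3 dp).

2.084 bits

H = −Σ pᵢ log₂ pᵢ.
−0.234·log₂(0.234) = 0.4903
−0.316·log₂(0.316) = 0.5252
−0.034·log₂(0.034) = 0.1659
−0.283·log₂(0.283) = 0.5154
−0.133·log₂(0.133) = 0.3871
Sum ≈ 2.0839 → 2.084 bits.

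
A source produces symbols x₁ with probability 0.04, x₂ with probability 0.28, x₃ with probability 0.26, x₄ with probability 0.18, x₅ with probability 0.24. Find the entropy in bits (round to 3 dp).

2.145 bits

H = −Σ pᵢ log₂ pᵢ.
−0.04·log₂(0.04) = 0.1858
−0.28·log₂(0.28) = 0.5142
−0.26·log₂(0.26) = 0.5053
−0.18·log₂(0.18) = 0.4453
−0.24·log₂(0.24) = 0.4941
Sum ≈ 2.1447 → 2.145 bits.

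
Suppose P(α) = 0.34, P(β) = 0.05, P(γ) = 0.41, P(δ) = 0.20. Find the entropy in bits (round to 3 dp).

1.737 bits

H = −Σ pᵢ log₂ pᵢ.
−0.34·log₂(0.34) = 0.5292
−0.05·log₂(0.05) = 0.2161
−0.41·log₂(0.41) = 0.5274
−0.20·log₂(0.20) = 0.4644
Sum ≈ 1.7370 → 1.737 bits.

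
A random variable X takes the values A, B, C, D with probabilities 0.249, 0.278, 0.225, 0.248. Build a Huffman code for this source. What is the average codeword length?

Repeatedly combine the two least-probable nodes; the expected code length is the sum of the merged weights.
merge 9/40 + 31/125 → 473/1000
merge 249/1000 + 139/500 → 527/1000
merge 473/1000 + 527/1000 → 1
L = 473/1000 + 527/1000 + 1 = 2 bits/symbol.

2 bits/symbol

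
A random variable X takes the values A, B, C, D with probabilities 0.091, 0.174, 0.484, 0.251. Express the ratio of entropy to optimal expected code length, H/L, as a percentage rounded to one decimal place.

Entropy H = −Σ p log₂ p ≈ 1.7609 bits.
Huffman merges: 91/1000+87/500→53/200; 251/1000+53/200→129/250; 121/250+129/250→1. L = 1781/1000 ≈ 1.7810.
Efficiency = H/L = 1.7609/1.7810 = 98.9%.

98.9%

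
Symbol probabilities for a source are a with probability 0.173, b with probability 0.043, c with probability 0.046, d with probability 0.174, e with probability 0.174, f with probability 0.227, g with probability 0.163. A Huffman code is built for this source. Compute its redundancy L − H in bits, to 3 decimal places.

Entropy H = −Σ p log₂ p ≈ 2.6276 bits.
Huffman merges: 43/1000+23/500→89/1000; 89/1000+163/1000→63/250; 173/1000+87/500→347/1000; 87/500+227/1000→401/1000; 63/250+347/1000→599/1000; 401/1000+599/1000→1. L = 336/125 ≈ 2.6880.
L − H = 2.6880 − 2.6276 = 0.060 bits.

0.060 bits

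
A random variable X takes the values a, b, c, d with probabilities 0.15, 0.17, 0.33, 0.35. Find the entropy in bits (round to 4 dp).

1.9031 bits

H = −Σ pᵢ log₂ pᵢ.
−0.15·log₂(0.15) = 0.4105
−0.17·log₂(0.17) = 0.4346
−0.33·log₂(0.33) = 0.5278
−0.35·log₂(0.35) = 0.5301
Sum ≈ 1.9031 → 1.9031 bits.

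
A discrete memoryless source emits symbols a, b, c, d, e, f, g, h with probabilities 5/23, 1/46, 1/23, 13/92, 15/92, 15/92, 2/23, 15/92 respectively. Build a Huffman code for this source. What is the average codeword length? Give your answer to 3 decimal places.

2.837 bits/symbol

Repeatedly combine the two least-probable nodes; the expected code length is the sum of the merged weights.
merge 1/46 + 1/23 → 3/46
merge 3/46 + 2/23 → 7/46
merge 13/92 + 7/46 → 27/92
merge 15/92 + 15/92 → 15/46
merge 15/92 + 5/23 → 35/92
merge 27/92 + 15/46 → 57/92
merge 35/92 + 57/92 → 1
L = 3/46 + 7/46 + 27/92 + 15/46 + 35/92 + 57/92 + 1 = 261/92 ≈ 2.837 bits/symbol.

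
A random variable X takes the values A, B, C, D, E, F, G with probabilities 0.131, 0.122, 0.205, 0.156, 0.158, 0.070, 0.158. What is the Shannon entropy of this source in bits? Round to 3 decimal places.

H = −Σ pᵢ log₂ pᵢ.
−0.131·log₂(0.131) = 0.3841
−0.122·log₂(0.122) = 0.3703
−0.205·log₂(0.205) = 0.4687
−0.156·log₂(0.156) = 0.4181
−0.158·log₂(0.158) = 0.4206
−0.070·log₂(0.070) = 0.2686
−0.158·log₂(0.158) = 0.4206
Sum ≈ 2.7510 → 2.751 bits.

2.751 bits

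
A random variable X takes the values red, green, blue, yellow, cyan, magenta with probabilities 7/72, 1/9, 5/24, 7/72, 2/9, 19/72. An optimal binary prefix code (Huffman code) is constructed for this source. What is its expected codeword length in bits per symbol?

2.5 bits/symbol

Repeatedly combine the two least-probable nodes; the expected code length is the sum of the merged weights.
merge 7/72 + 7/72 → 7/36
merge 1/9 + 7/36 → 11/36
merge 5/24 + 2/9 → 31/72
merge 19/72 + 11/36 → 41/72
merge 31/72 + 41/72 → 1
L = 7/36 + 11/36 + 31/72 + 41/72 + 1 = 5/2 = 2.5 bits/symbol.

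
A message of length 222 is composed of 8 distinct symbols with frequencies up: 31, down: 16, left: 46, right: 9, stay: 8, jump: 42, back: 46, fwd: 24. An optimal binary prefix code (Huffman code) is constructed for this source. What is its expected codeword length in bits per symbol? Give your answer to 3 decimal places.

2.811 bits/symbol

Probabilities are the counts divided by 222.
Repeatedly combine the two least-probable nodes; the expected code length is the sum of the merged weights.
merge 4/111 + 3/74 → 17/222
merge 8/111 + 17/222 → 11/74
merge 4/37 + 31/222 → 55/222
merge 11/74 + 7/37 → 25/74
merge 23/111 + 23/111 → 46/111
merge 55/222 + 25/74 → 65/111
merge 46/111 + 65/111 → 1
L = 17/222 + 11/74 + 55/222 + 25/74 + 46/111 + 65/111 + 1 = 104/37 ≈ 2.811 bits/symbol.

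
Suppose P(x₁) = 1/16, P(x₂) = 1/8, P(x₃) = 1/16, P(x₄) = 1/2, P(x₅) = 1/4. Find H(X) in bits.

1.875 bits

Each probability is a power of 1/2, so log₂(1/p) is an integer.
H = Σ p·log₂(1/p) = 1/16·4 + 1/8·3 + 1/16·4 + 1/2·1 + 1/4·2 = 1.875 bits.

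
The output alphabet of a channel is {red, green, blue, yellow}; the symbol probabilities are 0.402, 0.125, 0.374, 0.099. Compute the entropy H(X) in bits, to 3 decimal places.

H = −Σ pᵢ log₂ pᵢ.
−0.402·log₂(0.402) = 0.5285
−0.125·log₂(0.125) = 0.3750
−0.374·log₂(0.374) = 0.5307
−0.099·log₂(0.099) = 0.3303
Sum ≈ 1.7645 → 1.764 bits.

1.764 bits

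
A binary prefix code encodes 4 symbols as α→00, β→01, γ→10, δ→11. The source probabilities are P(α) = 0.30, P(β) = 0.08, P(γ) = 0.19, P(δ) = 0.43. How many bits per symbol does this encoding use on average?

2 bits/symbol

L̄ = Σ pᵢ·ℓᵢ = 0.30·2 + 0.08·2 + 0.19·2 + 0.43·2 = 2 bits/symbol.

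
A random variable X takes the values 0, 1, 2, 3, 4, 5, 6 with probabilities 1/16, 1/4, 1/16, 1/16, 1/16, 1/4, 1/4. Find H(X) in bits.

Each probability is a power of 1/2, so log₂(1/p) is an integer.
H = Σ p·log₂(1/p) = 1/16·4 + 1/4·2 + 1/16·4 + 1/16·4 + 1/16·4 + 1/4·2 + 1/4·2 = 2.5 bits.

2.5 bits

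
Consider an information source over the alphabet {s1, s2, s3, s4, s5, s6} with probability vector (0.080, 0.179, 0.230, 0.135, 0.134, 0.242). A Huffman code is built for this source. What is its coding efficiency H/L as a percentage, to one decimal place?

Entropy H = −Σ p log₂ p ≈ 2.4974 bits.
Huffman merges: 2/25+67/500→107/500; 27/200+179/1000→157/500; 107/500+23/100→111/250; 121/500+157/500→139/250; 111/250+139/250→1. L = 316/125 ≈ 2.5280.
Efficiency = H/L = 2.4974/2.5280 = 98.8%.

98.8%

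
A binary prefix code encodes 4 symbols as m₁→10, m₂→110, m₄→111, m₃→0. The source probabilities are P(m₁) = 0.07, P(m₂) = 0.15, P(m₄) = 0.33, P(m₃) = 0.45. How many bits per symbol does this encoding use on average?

L̄ = Σ pᵢ·ℓᵢ = 0.07·2 + 0.15·3 + 0.33·3 + 0.45·1 = 2.03 bits/symbol.

2.03 bits/symbol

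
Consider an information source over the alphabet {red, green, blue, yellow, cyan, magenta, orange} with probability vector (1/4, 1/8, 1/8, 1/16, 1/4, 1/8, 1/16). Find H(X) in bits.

2.625 bits

Each probability is a power of 1/2, so log₂(1/p) is an integer.
H = Σ p·log₂(1/p) = 1/4·2 + 1/8·3 + 1/8·3 + 1/16·4 + 1/4·2 + 1/8·3 + 1/16·4 = 2.625 bits.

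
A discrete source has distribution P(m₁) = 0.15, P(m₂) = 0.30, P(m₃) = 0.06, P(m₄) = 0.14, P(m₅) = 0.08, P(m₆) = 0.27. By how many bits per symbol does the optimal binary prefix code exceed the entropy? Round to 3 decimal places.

Entropy H = −Σ p log₂ p ≈ 2.3738 bits.
Huffman merges: 3/50+2/25→7/50; 7/50+7/50→7/25; 3/20+27/100→21/50; 7/25+3/10→29/50; 21/50+29/50→1. L = 121/50 ≈ 2.4200.
L − H = 2.4200 − 2.3738 = 0.046 bits.

0.046 bits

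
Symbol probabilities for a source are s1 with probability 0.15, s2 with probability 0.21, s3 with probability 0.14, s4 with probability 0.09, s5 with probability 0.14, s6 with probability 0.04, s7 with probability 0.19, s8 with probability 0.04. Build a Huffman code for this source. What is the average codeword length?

2.85 bits/symbol

Repeatedly combine the two least-probable nodes; the expected code length is the sum of the merged weights.
merge 1/25 + 1/25 → 2/25
merge 2/25 + 9/100 → 17/100
merge 7/50 + 7/50 → 7/25
merge 3/20 + 17/100 → 8/25
merge 19/100 + 21/100 → 2/5
merge 7/25 + 8/25 → 3/5
merge 2/5 + 3/5 → 1
L = 2/25 + 17/100 + 7/25 + 8/25 + 2/5 + 3/5 + 1 = 57/20 = 2.85 bits/symbol.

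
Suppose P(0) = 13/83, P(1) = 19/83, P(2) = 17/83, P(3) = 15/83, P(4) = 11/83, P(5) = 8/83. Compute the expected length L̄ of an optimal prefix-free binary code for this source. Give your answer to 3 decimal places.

Repeatedly combine the two least-probable nodes; the expected code length is the sum of the merged weights.
merge 8/83 + 11/83 → 19/83
merge 13/83 + 15/83 → 28/83
merge 17/83 + 19/83 → 36/83
merge 19/83 + 28/83 → 47/83
merge 36/83 + 47/83 → 1
L = 19/83 + 28/83 + 36/83 + 47/83 + 1 = 213/83 ≈ 2.566 bits/symbol.

2.566 bits/symbol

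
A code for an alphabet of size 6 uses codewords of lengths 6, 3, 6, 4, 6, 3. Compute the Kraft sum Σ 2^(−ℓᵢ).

0.359375

With common denominator 2^6 = 64: Σ 2^(−ℓᵢ) = 1/64 + 8/64 + 1/64 + 4/64 + 1/64 + 8/64 = 23/64 = 0.359375.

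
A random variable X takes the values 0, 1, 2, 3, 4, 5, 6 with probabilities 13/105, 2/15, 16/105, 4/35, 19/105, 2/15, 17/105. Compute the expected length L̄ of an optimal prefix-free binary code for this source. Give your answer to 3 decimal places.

2.819 bits/symbol

Repeatedly combine the two least-probable nodes; the expected code length is the sum of the merged weights.
merge 4/35 + 13/105 → 5/21
merge 2/15 + 2/15 → 4/15
merge 16/105 + 17/105 → 11/35
merge 19/105 + 5/21 → 44/105
merge 4/15 + 11/35 → 61/105
merge 44/105 + 61/105 → 1
L = 5/21 + 4/15 + 11/35 + 44/105 + 61/105 + 1 = 296/105 ≈ 2.819 bits/symbol.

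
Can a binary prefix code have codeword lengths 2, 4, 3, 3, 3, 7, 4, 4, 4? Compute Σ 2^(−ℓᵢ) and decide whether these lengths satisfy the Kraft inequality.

With common denominator 2^7 = 128: Σ 2^(−ℓᵢ) = 32/128 + 8/128 + 16/128 + 16/128 + 16/128 + 1/128 + 8/128 + 8/128 + 8/128 = 113/128 = 0.8828125.
Kraft's inequality requires Σ ≤ 1; here Σ = 0.8828125 ≤ 1, so such a prefix code exists.

0.8828125; yes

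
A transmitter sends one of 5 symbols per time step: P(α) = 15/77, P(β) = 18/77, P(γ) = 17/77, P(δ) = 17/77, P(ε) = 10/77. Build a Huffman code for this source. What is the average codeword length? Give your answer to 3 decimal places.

Repeatedly combine the two least-probable nodes; the expected code length is the sum of the merged weights.
merge 10/77 + 15/77 → 25/77
merge 17/77 + 17/77 → 34/77
merge 18/77 + 25/77 → 43/77
merge 34/77 + 43/77 → 1
L = 25/77 + 34/77 + 43/77 + 1 = 179/77 ≈ 2.325 bits/symbol.

2.325 bits/symbol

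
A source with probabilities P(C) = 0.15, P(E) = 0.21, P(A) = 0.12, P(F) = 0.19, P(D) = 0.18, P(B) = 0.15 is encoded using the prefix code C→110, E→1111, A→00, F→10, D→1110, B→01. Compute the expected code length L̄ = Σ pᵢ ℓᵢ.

2.93 bits/symbol

L̄ = Σ pᵢ·ℓᵢ = 0.15·3 + 0.21·4 + 0.12·2 + 0.19·2 + 0.18·4 + 0.15·2 = 2.93 bits/symbol.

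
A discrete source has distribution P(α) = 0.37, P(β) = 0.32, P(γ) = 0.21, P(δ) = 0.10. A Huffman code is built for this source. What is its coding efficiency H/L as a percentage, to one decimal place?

96.0%

Entropy H = −Σ p log₂ p ≈ 1.8618 bits.
Huffman merges: 1/10+21/100→31/100; 31/100+8/25→63/100; 37/100+63/100→1. L = 97/50 ≈ 1.9400.
Efficiency = H/L = 1.8618/1.9400 = 96.0%.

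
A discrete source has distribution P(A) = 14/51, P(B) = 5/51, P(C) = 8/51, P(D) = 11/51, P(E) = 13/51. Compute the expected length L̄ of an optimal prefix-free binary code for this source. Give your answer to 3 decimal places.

Repeatedly combine the two least-probable nodes; the expected code length is the sum of the merged weights.
merge 5/51 + 8/51 → 13/51
merge 11/51 + 13/51 → 8/17
merge 13/51 + 14/51 → 9/17
merge 8/17 + 9/17 → 1
L = 13/51 + 8/17 + 9/17 + 1 = 115/51 ≈ 2.255 bits/symbol.

2.255 bits/symbol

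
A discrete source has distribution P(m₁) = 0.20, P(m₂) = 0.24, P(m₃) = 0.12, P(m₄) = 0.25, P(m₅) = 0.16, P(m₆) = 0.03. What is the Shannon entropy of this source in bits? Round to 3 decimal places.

H = −Σ pᵢ log₂ pᵢ.
−0.20·log₂(0.20) = 0.4644
−0.24·log₂(0.24) = 0.4941
−0.12·log₂(0.12) = 0.3671
−0.25·log₂(0.25) = 0.5000
−0.16·log₂(0.16) = 0.4230
−0.03·log₂(0.03) = 0.1518
Sum ≈ 2.4004 → 2.400 bits.

2.400 bits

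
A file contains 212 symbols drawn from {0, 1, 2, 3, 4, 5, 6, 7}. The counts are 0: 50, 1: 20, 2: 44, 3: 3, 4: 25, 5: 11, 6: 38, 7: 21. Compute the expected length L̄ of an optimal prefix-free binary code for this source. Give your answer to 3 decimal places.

2.783 bits/symbol

Probabilities are the counts divided by 212.
Repeatedly combine the two least-probable nodes; the expected code length is the sum of the merged weights.
merge 3/212 + 11/212 → 7/106
merge 7/106 + 5/53 → 17/106
merge 21/212 + 25/212 → 23/106
merge 17/106 + 19/106 → 18/53
merge 11/53 + 23/106 → 45/106
merge 25/106 + 18/53 → 61/106
merge 45/106 + 61/106 → 1
L = 7/106 + 17/106 + 23/106 + 18/53 + 45/106 + 61/106 + 1 = 295/106 ≈ 2.783 bits/symbol.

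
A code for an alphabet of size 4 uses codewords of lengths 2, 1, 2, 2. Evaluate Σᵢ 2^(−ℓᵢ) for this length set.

1.25

With common denominator 2^2 = 4: Σ 2^(−ℓᵢ) = 1/4 + 2/4 + 1/4 + 1/4 = 5/4 = 1.25.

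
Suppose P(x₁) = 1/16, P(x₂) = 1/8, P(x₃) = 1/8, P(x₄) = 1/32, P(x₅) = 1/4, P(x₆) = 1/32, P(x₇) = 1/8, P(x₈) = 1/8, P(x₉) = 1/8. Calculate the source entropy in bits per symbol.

2.9375 bits

Each probability is a power of 1/2, so log₂(1/p) is an integer.
H = Σ p·log₂(1/p) = 1/16·4 + 1/8·3 + 1/8·3 + 1/32·5 + 1/4·2 + 1/32·5 + 1/8·3 + 1/8·3 + 1/8·3 = 2.9375 bits.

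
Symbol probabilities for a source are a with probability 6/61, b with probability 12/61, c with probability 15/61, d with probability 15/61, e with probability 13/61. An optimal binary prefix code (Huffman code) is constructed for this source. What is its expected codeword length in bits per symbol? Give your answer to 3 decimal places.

2.295 bits/symbol

Repeatedly combine the two least-probable nodes; the expected code length is the sum of the merged weights.
merge 6/61 + 12/61 → 18/61
merge 13/61 + 15/61 → 28/61
merge 15/61 + 18/61 → 33/61
merge 28/61 + 33/61 → 1
L = 18/61 + 28/61 + 33/61 + 1 = 140/61 ≈ 2.295 bits/symbol.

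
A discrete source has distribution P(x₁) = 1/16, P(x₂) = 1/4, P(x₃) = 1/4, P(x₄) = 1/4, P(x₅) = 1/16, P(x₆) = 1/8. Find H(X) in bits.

2.375 bits

Each probability is a power of 1/2, so log₂(1/p) is an integer.
H = Σ p·log₂(1/p) = 1/16·4 + 1/4·2 + 1/4·2 + 1/4·2 + 1/16·4 + 1/8·3 = 2.375 bits.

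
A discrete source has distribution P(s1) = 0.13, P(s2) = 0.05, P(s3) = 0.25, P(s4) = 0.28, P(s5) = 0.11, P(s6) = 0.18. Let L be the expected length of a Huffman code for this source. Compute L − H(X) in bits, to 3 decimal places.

Entropy H = −Σ p log₂ p ≈ 2.4086 bits.
Huffman merges: 1/20+11/100→4/25; 13/100+4/25→29/100; 9/50+1/4→43/100; 7/25+29/100→57/100; 43/100+57/100→1. L = 49/20 ≈ 2.4500.
L − H = 2.4500 − 2.4086 = 0.041 bits.

0.041 bits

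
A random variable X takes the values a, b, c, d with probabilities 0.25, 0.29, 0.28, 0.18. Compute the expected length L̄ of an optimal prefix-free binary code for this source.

2 bits/symbol

Repeatedly combine the two least-probable nodes; the expected code length is the sum of the merged weights.
merge 9/50 + 1/4 → 43/100
merge 7/25 + 29/100 → 57/100
merge 43/100 + 57/100 → 1
L = 43/100 + 57/100 + 1 = 2 bits/symbol.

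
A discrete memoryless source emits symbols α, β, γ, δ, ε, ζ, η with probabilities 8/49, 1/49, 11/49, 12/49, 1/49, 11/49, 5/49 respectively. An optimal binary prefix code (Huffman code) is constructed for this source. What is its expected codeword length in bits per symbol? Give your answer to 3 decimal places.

2.490 bits/symbol

Repeatedly combine the two least-probable nodes; the expected code length is the sum of the merged weights.
merge 1/49 + 1/49 → 2/49
merge 2/49 + 5/49 → 1/7
merge 1/7 + 8/49 → 15/49
merge 11/49 + 11/49 → 22/49
merge 12/49 + 15/49 → 27/49
merge 22/49 + 27/49 → 1
L = 2/49 + 1/7 + 15/49 + 22/49 + 27/49 + 1 = 122/49 ≈ 2.490 bits/symbol.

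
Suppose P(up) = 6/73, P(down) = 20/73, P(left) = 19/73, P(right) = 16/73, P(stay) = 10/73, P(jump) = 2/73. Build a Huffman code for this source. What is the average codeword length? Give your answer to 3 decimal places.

2.356 bits/symbol

Repeatedly combine the two least-probable nodes; the expected code length is the sum of the merged weights.
merge 2/73 + 6/73 → 8/73
merge 8/73 + 10/73 → 18/73
merge 16/73 + 18/73 → 34/73
merge 19/73 + 20/73 → 39/73
merge 34/73 + 39/73 → 1
L = 8/73 + 18/73 + 34/73 + 39/73 + 1 = 172/73 ≈ 2.356 bits/symbol.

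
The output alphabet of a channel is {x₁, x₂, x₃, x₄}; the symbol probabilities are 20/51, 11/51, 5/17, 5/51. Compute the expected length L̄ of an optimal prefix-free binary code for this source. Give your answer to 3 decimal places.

1.922 bits/symbol

Repeatedly combine the two least-probable nodes; the expected code length is the sum of the merged weights.
merge 5/51 + 11/51 → 16/51
merge 5/17 + 16/51 → 31/51
merge 20/51 + 31/51 → 1
L = 16/51 + 31/51 + 1 = 98/51 ≈ 1.922 bits/symbol.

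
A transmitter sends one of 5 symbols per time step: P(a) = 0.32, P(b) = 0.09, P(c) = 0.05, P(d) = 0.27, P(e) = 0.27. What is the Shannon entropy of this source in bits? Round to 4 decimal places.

H = −Σ pᵢ log₂ pᵢ.
−0.32·log₂(0.32) = 0.5260
−0.09·log₂(0.09) = 0.3127
−0.05·log₂(0.05) = 0.2161
−0.27·log₂(0.27) = 0.5100
−0.27·log₂(0.27) = 0.5100
Sum ≈ 2.0748 → 2.0748 bits.

2.0748 bits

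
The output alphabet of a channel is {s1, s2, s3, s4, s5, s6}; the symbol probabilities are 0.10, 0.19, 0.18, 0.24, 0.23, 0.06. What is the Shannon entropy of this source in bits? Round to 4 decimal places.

2.4581 bits

H = −Σ pᵢ log₂ pᵢ.
−0.10·log₂(0.10) = 0.3322
−0.19·log₂(0.19) = 0.4552
−0.18·log₂(0.18) = 0.4453
−0.24·log₂(0.24) = 0.4941
−0.23·log₂(0.23) = 0.4877
−0.06·log₂(0.06) = 0.2435
Sum ≈ 2.4581 → 2.4581 bits.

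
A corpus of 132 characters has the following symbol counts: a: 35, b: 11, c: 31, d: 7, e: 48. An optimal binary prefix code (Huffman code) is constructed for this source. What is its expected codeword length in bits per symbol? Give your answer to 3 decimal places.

2.136 bits/symbol

Probabilities are the counts divided by 132.
Repeatedly combine the two least-probable nodes; the expected code length is the sum of the merged weights.
merge 7/132 + 1/12 → 3/22
merge 3/22 + 31/132 → 49/132
merge 35/132 + 4/11 → 83/132
merge 49/132 + 83/132 → 1
L = 3/22 + 49/132 + 83/132 + 1 = 47/22 ≈ 2.136 bits/symbol.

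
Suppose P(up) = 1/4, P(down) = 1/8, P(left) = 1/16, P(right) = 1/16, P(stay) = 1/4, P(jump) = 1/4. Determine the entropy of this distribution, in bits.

Each probability is a power of 1/2, so log₂(1/p) is an integer.
H = Σ p·log₂(1/p) = 1/4·2 + 1/8·3 + 1/16·4 + 1/16·4 + 1/4·2 + 1/4·2 = 2.375 bits.

2.375 bits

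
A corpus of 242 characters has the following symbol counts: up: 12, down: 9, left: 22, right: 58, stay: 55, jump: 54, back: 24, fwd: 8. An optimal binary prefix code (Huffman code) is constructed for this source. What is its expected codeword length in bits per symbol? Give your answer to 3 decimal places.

Probabilities are the counts divided by 242.
Repeatedly combine the two least-probable nodes; the expected code length is the sum of the merged weights.
merge 4/121 + 9/242 → 17/242
merge 6/121 + 17/242 → 29/242
merge 1/11 + 12/121 → 23/121
merge 29/242 + 23/121 → 75/242
merge 27/121 + 5/22 → 109/242
merge 29/121 + 75/242 → 133/242
merge 109/242 + 133/242 → 1
L = 17/242 + 29/242 + 23/121 + 75/242 + 109/242 + 133/242 + 1 = 651/242 ≈ 2.690 bits/symbol.

2.690 bits/symbol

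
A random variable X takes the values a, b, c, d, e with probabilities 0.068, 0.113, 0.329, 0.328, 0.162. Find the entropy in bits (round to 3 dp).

H = −Σ pᵢ log₂ pᵢ.
−0.068·log₂(0.068) = 0.2637
−0.113·log₂(0.113) = 0.3555
−0.329·log₂(0.329) = 0.5277
−0.328·log₂(0.328) = 0.5275
−0.162·log₂(0.162) = 0.4254
Sum ≈ 2.0997 → 2.100 bits.

2.100 bits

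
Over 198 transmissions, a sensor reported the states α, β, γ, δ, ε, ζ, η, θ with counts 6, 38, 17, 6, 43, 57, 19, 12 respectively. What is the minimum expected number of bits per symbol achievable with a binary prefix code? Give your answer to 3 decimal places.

Probabilities are the counts divided by 198.
Repeatedly combine the two least-probable nodes; the expected code length is the sum of the merged weights.
merge 1/33 + 1/33 → 2/33
merge 2/33 + 2/33 → 4/33
merge 17/198 + 19/198 → 2/11
merge 4/33 + 2/11 → 10/33
merge 19/99 + 43/198 → 9/22
merge 19/66 + 10/33 → 13/22
merge 9/22 + 13/22 → 1
L = 2/33 + 4/33 + 2/11 + 10/33 + 9/22 + 13/22 + 1 = 8/3 ≈ 2.667 bits/symbol.

2.667 bits/symbol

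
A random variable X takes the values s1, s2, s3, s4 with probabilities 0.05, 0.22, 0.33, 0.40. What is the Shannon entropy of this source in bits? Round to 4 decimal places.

H = −Σ pᵢ log₂ pᵢ.
−0.05·log₂(0.05) = 0.2161
−0.22·log₂(0.22) = 0.4806
−0.33·log₂(0.33) = 0.5278
−0.40·log₂(0.40) = 0.5288
Sum ≈ 1.7533 → 1.7533 bits.

1.7533 bits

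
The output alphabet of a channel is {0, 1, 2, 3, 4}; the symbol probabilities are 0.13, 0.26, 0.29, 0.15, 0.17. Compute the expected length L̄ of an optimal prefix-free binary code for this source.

Repeatedly combine the two least-probable nodes; the expected code length is the sum of the merged weights.
merge 13/100 + 3/20 → 7/25
merge 17/100 + 13/50 → 43/100
merge 7/25 + 29/100 → 57/100
merge 43/100 + 57/100 → 1
L = 7/25 + 43/100 + 57/100 + 1 = 57/25 = 2.28 bits/symbol.

2.28 bits/symbol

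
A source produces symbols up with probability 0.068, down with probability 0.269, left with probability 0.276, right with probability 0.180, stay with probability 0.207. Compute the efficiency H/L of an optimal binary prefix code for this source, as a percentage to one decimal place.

97.9%

Entropy H = −Σ p log₂ p ≈ 2.2016 bits.
Huffman merges: 17/250+9/50→31/125; 207/1000+31/125→91/200; 269/1000+69/250→109/200; 91/200+109/200→1. L = 281/125 ≈ 2.2480.
Efficiency = H/L = 2.2016/2.2480 = 97.9%.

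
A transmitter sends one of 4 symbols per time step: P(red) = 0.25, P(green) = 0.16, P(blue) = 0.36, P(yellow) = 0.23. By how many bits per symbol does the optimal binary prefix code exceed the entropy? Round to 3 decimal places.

Entropy H = −Σ p log₂ p ≈ 1.9413 bits.
Huffman merges: 4/25+23/100→39/100; 1/4+9/25→61/100; 39/100+61/100→1. L = 2 ≈ 2.0000.
L − H = 2.0000 − 1.9413 = 0.059 bits.

0.059 bits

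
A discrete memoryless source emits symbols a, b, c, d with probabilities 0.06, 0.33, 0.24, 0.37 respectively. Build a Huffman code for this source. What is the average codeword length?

1.93 bits/symbol

Repeatedly combine the two least-probable nodes; the expected code length is the sum of the merged weights.
merge 3/50 + 6/25 → 3/10
merge 3/10 + 33/100 → 63/100
merge 37/100 + 63/100 → 1
L = 3/10 + 63/100 + 1 = 193/100 = 1.93 bits/symbol.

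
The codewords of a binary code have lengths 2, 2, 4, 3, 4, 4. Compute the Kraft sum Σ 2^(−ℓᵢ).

0.8125

With common denominator 2^4 = 16: Σ 2^(−ℓᵢ) = 4/16 + 4/16 + 1/16 + 2/16 + 1/16 + 1/16 = 13/16 = 0.8125.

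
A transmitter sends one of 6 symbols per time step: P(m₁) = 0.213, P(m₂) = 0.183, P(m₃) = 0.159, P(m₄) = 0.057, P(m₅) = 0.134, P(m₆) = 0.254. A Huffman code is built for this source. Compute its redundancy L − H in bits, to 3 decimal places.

Entropy H = −Σ p log₂ p ≈ 2.4717 bits.
Huffman merges: 57/1000+67/500→191/1000; 159/1000+183/1000→171/500; 191/1000+213/1000→101/250; 127/500+171/500→149/250; 101/250+149/250→1. L = 2533/1000 ≈ 2.5330.
L − H = 2.5330 − 2.4717 = 0.061 bits.

0.061 bits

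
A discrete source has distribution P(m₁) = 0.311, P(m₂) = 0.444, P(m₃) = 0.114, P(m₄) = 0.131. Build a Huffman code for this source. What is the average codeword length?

1.801 bits/symbol

Repeatedly combine the two least-probable nodes; the expected code length is the sum of the merged weights.
merge 57/500 + 131/1000 → 49/200
merge 49/200 + 311/1000 → 139/250
merge 111/250 + 139/250 → 1
L = 49/200 + 139/250 + 1 = 1801/1000 = 1.801 bits/symbol.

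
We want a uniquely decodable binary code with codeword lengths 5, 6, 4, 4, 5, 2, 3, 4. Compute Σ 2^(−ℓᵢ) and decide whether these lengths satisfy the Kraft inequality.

0.640625; yes

With common denominator 2^6 = 64: Σ 2^(−ℓᵢ) = 2/64 + 1/64 + 4/64 + 4/64 + 2/64 + 16/64 + 8/64 + 4/64 = 41/64 = 0.640625.
Kraft's inequality requires Σ ≤ 1; here Σ = 0.640625 ≤ 1, so such a prefix code exists.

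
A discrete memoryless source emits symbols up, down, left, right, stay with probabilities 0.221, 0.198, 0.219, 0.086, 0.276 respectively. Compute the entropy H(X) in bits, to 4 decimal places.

2.2408 bits

H = −Σ pᵢ log₂ pᵢ.
−0.221·log₂(0.221) = 0.4813
−0.198·log₂(0.198) = 0.4626
−0.219·log₂(0.219) = 0.4798
−0.086·log₂(0.086) = 0.3044
−0.276·log₂(0.276) = 0.5126
Sum ≈ 2.2408 → 2.2408 bits.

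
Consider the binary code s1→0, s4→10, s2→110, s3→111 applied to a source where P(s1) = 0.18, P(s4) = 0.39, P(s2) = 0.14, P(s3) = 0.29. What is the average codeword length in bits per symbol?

2.25 bits/symbol

L̄ = Σ pᵢ·ℓᵢ = 0.18·1 + 0.39·2 + 0.14·3 + 0.29·3 = 2.25 bits/symbol.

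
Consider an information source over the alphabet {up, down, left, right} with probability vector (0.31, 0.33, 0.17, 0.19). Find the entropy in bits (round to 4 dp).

1.9414 bits

H = −Σ pᵢ log₂ pᵢ.
−0.31·log₂(0.31) = 0.5238
−0.33·log₂(0.33) = 0.5278
−0.17·log₂(0.17) = 0.4346
−0.19·log₂(0.19) = 0.4552
Sum ≈ 1.9414 → 1.9414 bits.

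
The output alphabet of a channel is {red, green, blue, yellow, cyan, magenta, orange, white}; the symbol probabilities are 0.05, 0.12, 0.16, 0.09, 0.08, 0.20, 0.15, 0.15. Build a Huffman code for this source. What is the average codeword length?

Repeatedly combine the two least-probable nodes; the expected code length is the sum of the merged weights.
merge 1/20 + 2/25 → 13/100
merge 9/100 + 3/25 → 21/100
merge 13/100 + 3/20 → 7/25
merge 3/20 + 4/25 → 31/100
merge 1/5 + 21/100 → 41/100
merge 7/25 + 31/100 → 59/100
merge 41/100 + 59/100 → 1
L = 13/100 + 21/100 + 7/25 + 31/100 + 41/100 + 59/100 + 1 = 293/100 = 2.93 bits/symbol.

2.93 bits/symbol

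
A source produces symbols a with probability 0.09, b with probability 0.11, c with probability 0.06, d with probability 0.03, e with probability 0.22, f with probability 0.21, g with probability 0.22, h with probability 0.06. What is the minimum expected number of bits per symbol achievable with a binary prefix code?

2.79 bits/symbol

Repeatedly combine the two least-probable nodes; the expected code length is the sum of the merged weights.
merge 3/100 + 3/50 → 9/100
merge 3/50 + 9/100 → 3/20
merge 9/100 + 11/100 → 1/5
merge 3/20 + 1/5 → 7/20
merge 21/100 + 11/50 → 43/100
merge 11/50 + 7/20 → 57/100
merge 43/100 + 57/100 → 1
L = 9/100 + 3/20 + 1/5 + 7/20 + 43/100 + 57/100 + 1 = 279/100 = 2.79 bits/symbol.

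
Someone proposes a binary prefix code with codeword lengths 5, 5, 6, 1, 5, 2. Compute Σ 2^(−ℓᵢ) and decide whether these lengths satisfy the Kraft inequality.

0.859375; yes

With common denominator 2^6 = 64: Σ 2^(−ℓᵢ) = 2/64 + 2/64 + 1/64 + 32/64 + 2/64 + 16/64 = 55/64 = 0.859375.
Kraft's inequality requires Σ ≤ 1; here Σ = 0.859375 ≤ 1, so such a prefix code exists.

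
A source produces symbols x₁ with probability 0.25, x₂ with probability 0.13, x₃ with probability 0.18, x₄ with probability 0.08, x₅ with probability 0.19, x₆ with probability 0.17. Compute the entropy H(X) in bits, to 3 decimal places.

2.509 bits

H = −Σ pᵢ log₂ pᵢ.
−0.25·log₂(0.25) = 0.5000
−0.13·log₂(0.13) = 0.3826
−0.18·log₂(0.18) = 0.4453
−0.08·log₂(0.08) = 0.2915
−0.19·log₂(0.19) = 0.4552
−0.17·log₂(0.17) = 0.4346
Sum ≈ 2.5093 → 2.509 bits.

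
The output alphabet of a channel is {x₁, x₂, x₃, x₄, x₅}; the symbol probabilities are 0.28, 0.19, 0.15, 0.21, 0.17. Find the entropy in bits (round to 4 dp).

H = −Σ pᵢ log₂ pᵢ.
−0.28·log₂(0.28) = 0.5142
−0.19·log₂(0.19) = 0.4552
−0.15·log₂(0.15) = 0.4105
−0.21·log₂(0.21) = 0.4728
−0.17·log₂(0.17) = 0.4346
Sum ≈ 2.2874 → 2.2874 bits.

2.2874 bits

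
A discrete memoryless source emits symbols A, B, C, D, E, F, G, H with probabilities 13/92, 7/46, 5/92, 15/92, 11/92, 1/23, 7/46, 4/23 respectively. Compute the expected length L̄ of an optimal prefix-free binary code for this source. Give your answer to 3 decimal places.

2.924 bits/symbol

Repeatedly combine the two least-probable nodes; the expected code length is the sum of the merged weights.
merge 1/23 + 5/92 → 9/92
merge 9/92 + 11/92 → 5/23
merge 13/92 + 7/46 → 27/92
merge 7/46 + 15/92 → 29/92
merge 4/23 + 5/23 → 9/23
merge 27/92 + 29/92 → 14/23
merge 9/23 + 14/23 → 1
L = 9/92 + 5/23 + 27/92 + 29/92 + 9/23 + 14/23 + 1 = 269/92 ≈ 2.924 bits/symbol.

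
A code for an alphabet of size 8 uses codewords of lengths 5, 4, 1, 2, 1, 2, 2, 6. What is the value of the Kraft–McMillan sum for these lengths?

1.859375

With common denominator 2^6 = 64: Σ 2^(−ℓᵢ) = 2/64 + 4/64 + 32/64 + 16/64 + 32/64 + 16/64 + 16/64 + 1/64 = 119/64 = 1.859375.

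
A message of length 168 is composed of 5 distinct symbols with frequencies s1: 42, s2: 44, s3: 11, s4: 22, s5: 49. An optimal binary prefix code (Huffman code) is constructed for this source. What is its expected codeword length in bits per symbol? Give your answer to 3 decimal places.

2.196 bits/symbol

Probabilities are the counts divided by 168.
Repeatedly combine the two least-probable nodes; the expected code length is the sum of the merged weights.
merge 11/168 + 11/84 → 11/56
merge 11/56 + 1/4 → 25/56
merge 11/42 + 7/24 → 31/56
merge 25/56 + 31/56 → 1
L = 11/56 + 25/56 + 31/56 + 1 = 123/56 ≈ 2.196 bits/symbol.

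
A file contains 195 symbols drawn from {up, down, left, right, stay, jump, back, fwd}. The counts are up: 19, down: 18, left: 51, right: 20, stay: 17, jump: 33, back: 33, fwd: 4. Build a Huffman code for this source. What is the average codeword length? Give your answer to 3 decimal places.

2.846 bits/symbol

Probabilities are the counts divided by 195.
Repeatedly combine the two least-probable nodes; the expected code length is the sum of the merged weights.
merge 4/195 + 17/195 → 7/65
merge 6/65 + 19/195 → 37/195
merge 4/39 + 7/65 → 41/195
merge 11/65 + 11/65 → 22/65
merge 37/195 + 41/195 → 2/5
merge 17/65 + 22/65 → 3/5
merge 2/5 + 3/5 → 1
L = 7/65 + 37/195 + 41/195 + 22/65 + 2/5 + 3/5 + 1 = 37/13 ≈ 2.846 bits/symbol.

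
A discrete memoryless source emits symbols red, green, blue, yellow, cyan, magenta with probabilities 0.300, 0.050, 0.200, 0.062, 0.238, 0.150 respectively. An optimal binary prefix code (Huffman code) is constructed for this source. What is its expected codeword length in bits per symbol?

Repeatedly combine the two least-probable nodes; the expected code length is the sum of the merged weights.
merge 1/20 + 31/500 → 14/125
merge 14/125 + 3/20 → 131/500
merge 1/5 + 119/500 → 219/500
merge 131/500 + 3/10 → 281/500
merge 219/500 + 281/500 → 1
L = 14/125 + 131/500 + 219/500 + 281/500 + 1 = 1187/500 = 2.374 bits/symbol.

2.374 bits/symbol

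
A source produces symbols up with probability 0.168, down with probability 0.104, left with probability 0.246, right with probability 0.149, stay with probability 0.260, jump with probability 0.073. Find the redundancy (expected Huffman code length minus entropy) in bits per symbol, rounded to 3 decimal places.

0.034 bits

Entropy H = −Σ p log₂ p ≈ 2.4598 bits.
Huffman merges: 73/1000+13/125→177/1000; 149/1000+21/125→317/1000; 177/1000+123/500→423/1000; 13/50+317/1000→577/1000; 423/1000+577/1000→1. L = 1247/500 ≈ 2.4940.
L − H = 2.4940 − 2.4598 = 0.034 bits.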